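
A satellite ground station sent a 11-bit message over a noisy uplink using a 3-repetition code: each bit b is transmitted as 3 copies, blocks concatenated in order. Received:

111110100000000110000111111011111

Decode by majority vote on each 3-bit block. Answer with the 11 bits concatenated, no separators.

11000101111

Block 1 (111): 3 ones → 1
Block 2 (110): 2 ones → 1
Block 3 (100): 1 one → 0
Block 4 (000): 0 ones → 0
Block 5 (000): 0 ones → 0
Block 6 (110): 2 ones → 1
Block 7 (000): 0 ones → 0
Block 8 (111): 3 ones → 1
Block 9 (111): 3 ones → 1
Block 10 (011): 2 ones → 1
Block 11 (111): 3 ones → 1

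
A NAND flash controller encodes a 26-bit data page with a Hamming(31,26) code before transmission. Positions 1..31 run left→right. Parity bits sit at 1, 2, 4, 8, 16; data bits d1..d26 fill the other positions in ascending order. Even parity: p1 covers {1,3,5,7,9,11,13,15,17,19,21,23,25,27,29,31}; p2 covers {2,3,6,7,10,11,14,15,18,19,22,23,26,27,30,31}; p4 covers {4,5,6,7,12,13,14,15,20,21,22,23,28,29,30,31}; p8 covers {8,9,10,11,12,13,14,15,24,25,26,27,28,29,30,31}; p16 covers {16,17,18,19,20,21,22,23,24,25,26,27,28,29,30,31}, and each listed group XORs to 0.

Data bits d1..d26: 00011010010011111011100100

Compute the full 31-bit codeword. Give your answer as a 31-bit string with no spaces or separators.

1100001110100101011111011100100

Place data at non-parity positions: p1 p2 0 p4 0 0 1 p8 1 0 1 0 0 1 0 p16 0 1 1 1 1 1 0 1 1 1 0 0 1 0 0
p1 (pos 1,3,5,7,9,11,13,15,17,19,21,23,25,27,29,31): XOR of data positions = 0⊕0⊕1⊕1⊕1⊕0⊕0⊕0⊕1⊕1⊕0⊕1⊕0⊕1⊕0 = 1
p2 (pos 2,3,6,7,10,11,14,15,18,19,22,23,26,27,30,31): XOR of data positions = 0⊕0⊕1⊕0⊕1⊕1⊕0⊕1⊕1⊕1⊕0⊕1⊕0⊕0⊕0 = 1
p4 (pos 4,5,6,7,12,13,14,15,20,21,22,23,28,29,30,31): XOR of data positions = 0⊕0⊕1⊕0⊕0⊕1⊕0⊕1⊕1⊕1⊕0⊕0⊕1⊕0⊕0 = 0
p8 (pos 8,9,10,11,12,13,14,15,24,25,26,27,28,29,30,31): XOR of data positions = 1⊕0⊕1⊕0⊕0⊕1⊕0⊕1⊕1⊕1⊕0⊕0⊕1⊕0⊕0 = 1
p16 (pos 16,17,18,19,20,21,22,23,24,25,26,27,28,29,30,31): XOR of data positions = 0⊕1⊕1⊕1⊕1⊕1⊕0⊕1⊕1⊕1⊕0⊕0⊕1⊕0⊕0 = 1
Codeword: 1100001110100101011111011100100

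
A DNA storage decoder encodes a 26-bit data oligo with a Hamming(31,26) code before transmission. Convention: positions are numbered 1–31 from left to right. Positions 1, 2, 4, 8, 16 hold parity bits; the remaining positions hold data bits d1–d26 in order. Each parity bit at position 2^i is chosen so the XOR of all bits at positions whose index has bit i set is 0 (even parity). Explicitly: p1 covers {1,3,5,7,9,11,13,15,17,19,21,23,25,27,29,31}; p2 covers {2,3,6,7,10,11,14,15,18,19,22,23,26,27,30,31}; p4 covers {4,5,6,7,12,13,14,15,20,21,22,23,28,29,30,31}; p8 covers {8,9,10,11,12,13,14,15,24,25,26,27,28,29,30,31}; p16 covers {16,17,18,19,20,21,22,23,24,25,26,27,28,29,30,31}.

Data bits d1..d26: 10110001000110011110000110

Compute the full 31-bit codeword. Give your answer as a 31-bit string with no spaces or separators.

Place data at non-parity positions: p1 p2 1 p4 0 1 1 p8 0 0 0 1 0 0 0 p16 1 1 0 0 1 1 1 1 0 0 0 0 1 1 0
p1 (pos 1,3,5,7,9,11,13,15,17,19,21,23,25,27,29,31): XOR of data positions = 1⊕0⊕1⊕0⊕0⊕0⊕0⊕1⊕0⊕1⊕1⊕0⊕0⊕1⊕0 = 0
p2 (pos 2,3,6,7,10,11,14,15,18,19,22,23,26,27,30,31): XOR of data positions = 1⊕1⊕1⊕0⊕0⊕0⊕0⊕1⊕0⊕1⊕1⊕0⊕0⊕1⊕0 = 1
p4 (pos 4,5,6,7,12,13,14,15,20,21,22,23,28,29,30,31): XOR of data positions = 0⊕1⊕1⊕1⊕0⊕0⊕0⊕0⊕1⊕1⊕1⊕0⊕1⊕1⊕0 = 0
p8 (pos 8,9,10,11,12,13,14,15,24,25,26,27,28,29,30,31): XOR of data positions = 0⊕0⊕0⊕1⊕0⊕0⊕0⊕1⊕0⊕0⊕0⊕0⊕1⊕1⊕0 = 0
p16 (pos 16,17,18,19,20,21,22,23,24,25,26,27,28,29,30,31): XOR of data positions = 1⊕1⊕0⊕0⊕1⊕1⊕1⊕1⊕0⊕0⊕0⊕0⊕1⊕1⊕0 = 0
Codeword: 0110011000010000110011110000110

0110011000010000110011110000110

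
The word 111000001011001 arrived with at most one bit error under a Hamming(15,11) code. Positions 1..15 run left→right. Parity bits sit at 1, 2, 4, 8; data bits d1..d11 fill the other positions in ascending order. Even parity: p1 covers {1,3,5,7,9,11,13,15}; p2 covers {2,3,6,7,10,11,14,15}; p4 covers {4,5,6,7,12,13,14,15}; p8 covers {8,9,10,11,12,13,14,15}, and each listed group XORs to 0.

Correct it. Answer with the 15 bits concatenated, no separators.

011000001011001

s1 (pos 1,3,5,7,9,11,13,15): 1⊕1⊕0⊕0⊕1⊕1⊕0⊕1 = 1
s2 (pos 2,3,6,7,10,11,14,15): 1⊕1⊕0⊕0⊕0⊕1⊕0⊕1 = 0
s4 (pos 4,5,6,7,12,13,14,15): 0⊕0⊕0⊕0⊕1⊕0⊕0⊕1 = 0
s8 (pos 8,9,10,11,12,13,14,15): 0⊕1⊕0⊕1⊕1⊕0⊕0⊕1 = 0
Syndrome s8…s1 = 0001 → error at position 1.
Flip position 1: 111000001011001 → 011000001011001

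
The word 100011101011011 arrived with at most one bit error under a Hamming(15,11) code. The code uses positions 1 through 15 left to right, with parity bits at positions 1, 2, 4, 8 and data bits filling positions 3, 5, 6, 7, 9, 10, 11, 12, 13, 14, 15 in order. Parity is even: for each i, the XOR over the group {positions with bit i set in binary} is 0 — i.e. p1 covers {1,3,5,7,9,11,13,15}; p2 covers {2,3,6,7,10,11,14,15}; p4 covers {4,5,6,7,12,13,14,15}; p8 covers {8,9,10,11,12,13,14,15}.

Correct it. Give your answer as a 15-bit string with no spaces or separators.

s1 (pos 1,3,5,7,9,11,13,15): 1⊕0⊕1⊕1⊕1⊕1⊕0⊕1 = 0
s2 (pos 2,3,6,7,10,11,14,15): 0⊕0⊕1⊕1⊕0⊕1⊕1⊕1 = 1
s4 (pos 4,5,6,7,12,13,14,15): 0⊕1⊕1⊕1⊕1⊕0⊕1⊕1 = 0
s8 (pos 8,9,10,11,12,13,14,15): 0⊕1⊕0⊕1⊕1⊕0⊕1⊕1 = 1
Syndrome s8…s1 = 1010 → error at position 10.
Flip position 10: 100011101011011 → 100011101111011

100011101111011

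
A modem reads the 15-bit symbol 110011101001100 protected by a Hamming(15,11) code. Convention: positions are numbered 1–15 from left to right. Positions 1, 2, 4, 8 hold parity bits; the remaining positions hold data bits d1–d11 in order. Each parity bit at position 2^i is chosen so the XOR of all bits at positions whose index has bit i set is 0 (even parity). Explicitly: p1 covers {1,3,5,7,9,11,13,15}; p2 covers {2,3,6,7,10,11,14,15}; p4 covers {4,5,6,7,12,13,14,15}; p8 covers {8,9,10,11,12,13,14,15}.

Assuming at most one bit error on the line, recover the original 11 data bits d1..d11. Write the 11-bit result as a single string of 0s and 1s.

s1 (pos 1,3,5,7,9,11,13,15): 1⊕0⊕1⊕1⊕1⊕0⊕1⊕0 = 1
s2 (pos 2,3,6,7,10,11,14,15): 1⊕0⊕1⊕1⊕0⊕0⊕0⊕0 = 1
s4 (pos 4,5,6,7,12,13,14,15): 0⊕1⊕1⊕1⊕1⊕1⊕0⊕0 = 1
s8 (pos 8,9,10,11,12,13,14,15): 0⊕1⊕0⊕0⊕1⊕1⊕0⊕0 = 1
Syndrome s8…s1 = 1111 → error at position 15.
Flip position 15: 110011101001100 → 110011101001101
Read data bits from positions 3,5,6,7,9,10,11,12,13,14,15: 01111001101

01111001101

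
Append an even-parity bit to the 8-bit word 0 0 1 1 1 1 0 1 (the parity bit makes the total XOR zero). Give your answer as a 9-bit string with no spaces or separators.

001111011

XOR of the 8 data bits: 0⊕0⊕1⊕1⊕1⊕1⊕0⊕1 = 1
Parity bit = 1 (so all 9 bits XOR to 0).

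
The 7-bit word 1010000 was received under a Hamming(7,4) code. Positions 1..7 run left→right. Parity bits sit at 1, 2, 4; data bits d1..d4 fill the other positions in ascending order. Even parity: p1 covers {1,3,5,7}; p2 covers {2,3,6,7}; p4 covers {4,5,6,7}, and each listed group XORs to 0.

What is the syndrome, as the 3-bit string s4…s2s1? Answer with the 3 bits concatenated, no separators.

s1 (pos 1,3,5,7): 1⊕1⊕0⊕0 = 0
s2 (pos 2,3,6,7): 0⊕1⊕0⊕0 = 1
s4 (pos 4,5,6,7): 0⊕0⊕0⊕0 = 0
Syndrome s4…s1 = 010 → error at position 2.

010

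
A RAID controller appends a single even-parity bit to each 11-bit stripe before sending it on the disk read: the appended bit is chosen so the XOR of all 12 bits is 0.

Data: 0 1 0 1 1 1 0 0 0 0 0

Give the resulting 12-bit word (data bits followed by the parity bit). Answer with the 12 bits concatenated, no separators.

010111000000

XOR of the 11 data bits: 0⊕1⊕0⊕1⊕1⊕1⊕0⊕0⊕0⊕0⊕0 = 0
Parity bit = 0 (so all 12 bits XOR to 0).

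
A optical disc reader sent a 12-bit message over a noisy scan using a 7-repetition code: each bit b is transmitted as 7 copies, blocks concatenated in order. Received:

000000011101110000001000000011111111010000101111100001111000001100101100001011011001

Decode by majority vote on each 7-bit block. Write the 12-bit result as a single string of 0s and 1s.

010010100101

Block 1 (0000000): 0 ones → 0
Block 2 (1110111): 6 ones → 1
Block 3 (0000001): 1 one → 0
Block 4 (0000000): 0 ones → 0
Block 5 (1111111): 7 ones → 1
Block 6 (1010000): 2 ones → 0
Block 7 (1011111): 6 ones → 1
Block 8 (0000111): 3 ones → 0
Block 9 (1000001): 2 ones → 0
Block 10 (1001011): 4 ones → 1
Block 11 (0000101): 2 ones → 0
Block 12 (1011001): 4 ones → 1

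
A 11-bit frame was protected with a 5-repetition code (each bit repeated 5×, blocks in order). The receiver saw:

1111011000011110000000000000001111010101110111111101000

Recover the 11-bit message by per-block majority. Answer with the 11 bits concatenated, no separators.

Block 1 (11110): 4 ones → 1
Block 2 (11000): 2 ones → 0
Block 3 (01111): 4 ones → 1
Block 4 (00000): 0 ones → 0
Block 5 (00000): 0 ones → 0
Block 6 (00000): 0 ones → 0
Block 7 (11110): 4 ones → 1
Block 8 (10101): 3 ones → 1
Block 9 (11011): 4 ones → 1
Block 10 (11111): 5 ones → 1
Block 11 (01000): 1 one → 0

10100011110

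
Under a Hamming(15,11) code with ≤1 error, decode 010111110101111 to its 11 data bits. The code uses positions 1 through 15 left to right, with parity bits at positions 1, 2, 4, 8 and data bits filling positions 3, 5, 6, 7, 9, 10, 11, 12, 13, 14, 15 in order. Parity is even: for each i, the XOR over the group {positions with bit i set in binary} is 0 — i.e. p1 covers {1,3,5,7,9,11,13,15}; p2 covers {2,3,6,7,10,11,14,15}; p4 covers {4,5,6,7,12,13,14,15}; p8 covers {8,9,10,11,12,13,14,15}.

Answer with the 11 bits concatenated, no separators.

01110101111

s1 (pos 1,3,5,7,9,11,13,15): 0⊕0⊕1⊕1⊕0⊕0⊕1⊕1 = 0
s2 (pos 2,3,6,7,10,11,14,15): 1⊕0⊕1⊕1⊕1⊕0⊕1⊕1 = 0
s4 (pos 4,5,6,7,12,13,14,15): 1⊕1⊕1⊕1⊕1⊕1⊕1⊕1 = 0
s8 (pos 8,9,10,11,12,13,14,15): 1⊕0⊕1⊕0⊕1⊕1⊕1⊕1 = 0
Syndrome s8…s1 = 0000 → no error.
Read data bits from positions 3,5,6,7,9,10,11,12,13,14,15: 01110101111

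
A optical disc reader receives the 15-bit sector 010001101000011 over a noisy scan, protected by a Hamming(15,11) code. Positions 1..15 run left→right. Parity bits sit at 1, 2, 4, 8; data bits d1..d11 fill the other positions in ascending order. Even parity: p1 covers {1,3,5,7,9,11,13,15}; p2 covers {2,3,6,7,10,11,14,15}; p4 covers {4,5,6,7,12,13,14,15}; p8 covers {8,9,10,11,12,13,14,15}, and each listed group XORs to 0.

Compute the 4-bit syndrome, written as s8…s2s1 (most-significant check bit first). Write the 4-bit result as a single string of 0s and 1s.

1011

s1 (pos 1,3,5,7,9,11,13,15): 0⊕0⊕0⊕1⊕1⊕0⊕0⊕1 = 1
s2 (pos 2,3,6,7,10,11,14,15): 1⊕0⊕1⊕1⊕0⊕0⊕1⊕1 = 1
s4 (pos 4,5,6,7,12,13,14,15): 0⊕0⊕1⊕1⊕0⊕0⊕1⊕1 = 0
s8 (pos 8,9,10,11,12,13,14,15): 0⊕1⊕0⊕0⊕0⊕0⊕1⊕1 = 1
Syndrome s8…s1 = 1011 → error at position 11.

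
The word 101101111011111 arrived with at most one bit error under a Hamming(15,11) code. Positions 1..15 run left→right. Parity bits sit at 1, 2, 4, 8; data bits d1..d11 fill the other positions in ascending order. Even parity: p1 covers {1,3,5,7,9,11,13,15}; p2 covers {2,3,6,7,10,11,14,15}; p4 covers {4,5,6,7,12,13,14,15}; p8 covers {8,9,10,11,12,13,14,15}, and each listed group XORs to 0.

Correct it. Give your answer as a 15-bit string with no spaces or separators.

s1 (pos 1,3,5,7,9,11,13,15): 1⊕1⊕0⊕1⊕1⊕1⊕1⊕1 = 1
s2 (pos 2,3,6,7,10,11,14,15): 0⊕1⊕1⊕1⊕0⊕1⊕1⊕1 = 0
s4 (pos 4,5,6,7,12,13,14,15): 1⊕0⊕1⊕1⊕1⊕1⊕1⊕1 = 1
s8 (pos 8,9,10,11,12,13,14,15): 1⊕1⊕0⊕1⊕1⊕1⊕1⊕1 = 1
Syndrome s8…s1 = 1101 → error at position 13.
Flip position 13: 101101111011111 → 101101111011011

101101111011011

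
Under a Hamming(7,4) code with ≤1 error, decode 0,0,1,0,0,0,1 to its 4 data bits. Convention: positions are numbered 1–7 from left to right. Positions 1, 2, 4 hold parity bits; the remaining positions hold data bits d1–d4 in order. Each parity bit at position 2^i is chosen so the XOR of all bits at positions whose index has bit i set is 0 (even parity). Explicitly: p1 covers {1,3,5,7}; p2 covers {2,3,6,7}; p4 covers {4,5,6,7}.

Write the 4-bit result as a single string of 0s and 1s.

1001

s1 (pos 1,3,5,7): 0⊕1⊕0⊕1 = 0
s2 (pos 2,3,6,7): 0⊕1⊕0⊕1 = 0
s4 (pos 4,5,6,7): 0⊕0⊕0⊕1 = 1
Syndrome s4…s1 = 100 → error at position 4.
Flip position 4: 0010001 → 0011001
Read data bits from positions 3,5,6,7: 1001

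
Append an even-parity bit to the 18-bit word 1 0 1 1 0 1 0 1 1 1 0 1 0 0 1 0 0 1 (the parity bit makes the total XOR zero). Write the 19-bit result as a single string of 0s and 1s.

1011010111010010010

XOR of the 18 data bits: 1⊕0⊕1⊕1⊕0⊕1⊕0⊕1⊕1⊕1⊕0⊕1⊕0⊕0⊕1⊕0⊕0⊕1 = 0
Parity bit = 0 (so all 19 bits XOR to 0).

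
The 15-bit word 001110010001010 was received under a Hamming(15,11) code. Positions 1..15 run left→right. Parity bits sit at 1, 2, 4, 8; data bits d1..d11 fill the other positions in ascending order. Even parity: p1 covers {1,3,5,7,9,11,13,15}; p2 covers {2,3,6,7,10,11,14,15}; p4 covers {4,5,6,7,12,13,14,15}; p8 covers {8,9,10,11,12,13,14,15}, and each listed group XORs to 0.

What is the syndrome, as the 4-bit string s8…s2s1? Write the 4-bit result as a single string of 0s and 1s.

1000

s1 (pos 1,3,5,7,9,11,13,15): 0⊕1⊕1⊕0⊕0⊕0⊕0⊕0 = 0
s2 (pos 2,3,6,7,10,11,14,15): 0⊕1⊕0⊕0⊕0⊕0⊕1⊕0 = 0
s4 (pos 4,5,6,7,12,13,14,15): 1⊕1⊕0⊕0⊕1⊕0⊕1⊕0 = 0
s8 (pos 8,9,10,11,12,13,14,15): 1⊕0⊕0⊕0⊕1⊕0⊕1⊕0 = 1
Syndrome s8…s1 = 1000 → error at position 8.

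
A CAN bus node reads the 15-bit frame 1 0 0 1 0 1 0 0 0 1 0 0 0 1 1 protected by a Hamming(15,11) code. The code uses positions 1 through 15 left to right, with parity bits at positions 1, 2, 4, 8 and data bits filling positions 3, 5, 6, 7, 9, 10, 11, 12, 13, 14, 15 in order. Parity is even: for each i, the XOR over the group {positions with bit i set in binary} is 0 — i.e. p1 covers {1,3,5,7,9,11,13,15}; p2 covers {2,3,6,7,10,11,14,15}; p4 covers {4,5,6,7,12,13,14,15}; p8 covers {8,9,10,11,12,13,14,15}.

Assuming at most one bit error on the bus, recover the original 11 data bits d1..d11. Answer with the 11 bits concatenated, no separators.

s1 (pos 1,3,5,7,9,11,13,15): 1⊕0⊕0⊕0⊕0⊕0⊕0⊕1 = 0
s2 (pos 2,3,6,7,10,11,14,15): 0⊕0⊕1⊕0⊕1⊕0⊕1⊕1 = 0
s4 (pos 4,5,6,7,12,13,14,15): 1⊕0⊕1⊕0⊕0⊕0⊕1⊕1 = 0
s8 (pos 8,9,10,11,12,13,14,15): 0⊕0⊕1⊕0⊕0⊕0⊕1⊕1 = 1
Syndrome s8…s1 = 1000 → error at position 8.
Flip position 8: 100101000100011 → 100101010100011
Read data bits from positions 3,5,6,7,9,10,11,12,13,14,15: 00100100011

00100100011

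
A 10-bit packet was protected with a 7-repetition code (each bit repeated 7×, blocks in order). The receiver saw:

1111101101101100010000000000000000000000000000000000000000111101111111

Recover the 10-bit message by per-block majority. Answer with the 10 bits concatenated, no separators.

Block 1 (1111101): 6 ones → 1
Block 2 (1011011): 5 ones → 1
Block 3 (0001000): 1 one → 0
Block 4 (0000000): 0 ones → 0
Block 5 (0000000): 0 ones → 0
Block 6 (0000000): 0 ones → 0
Block 7 (0000000): 0 ones → 0
Block 8 (0000000): 0 ones → 0
Block 9 (0011110): 4 ones → 1
Block 10 (1111111): 7 ones → 1

1100000011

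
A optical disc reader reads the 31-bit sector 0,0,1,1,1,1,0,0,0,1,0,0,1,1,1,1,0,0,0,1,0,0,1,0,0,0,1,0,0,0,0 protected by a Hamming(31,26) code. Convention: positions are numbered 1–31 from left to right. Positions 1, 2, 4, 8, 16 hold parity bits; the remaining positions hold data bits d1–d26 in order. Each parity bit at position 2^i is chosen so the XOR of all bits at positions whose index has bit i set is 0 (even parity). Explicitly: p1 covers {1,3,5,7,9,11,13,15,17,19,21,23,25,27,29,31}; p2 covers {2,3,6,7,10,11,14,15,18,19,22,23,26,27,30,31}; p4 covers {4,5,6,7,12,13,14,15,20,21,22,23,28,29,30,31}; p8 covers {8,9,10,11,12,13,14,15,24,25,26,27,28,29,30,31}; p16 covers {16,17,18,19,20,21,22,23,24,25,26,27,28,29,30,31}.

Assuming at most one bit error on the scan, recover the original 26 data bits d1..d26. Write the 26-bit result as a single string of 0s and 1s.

11100000111000100100010000

s1 (pos 1,3,5,7,9,11,13,15,17,19,21,23,25,27,29,31): 0⊕1⊕1⊕0⊕0⊕0⊕1⊕1⊕0⊕0⊕0⊕1⊕0⊕1⊕0⊕0 = 0
s2 (pos 2,3,6,7,10,11,14,15,18,19,22,23,26,27,30,31): 0⊕1⊕1⊕0⊕1⊕0⊕1⊕1⊕0⊕0⊕0⊕1⊕0⊕1⊕0⊕0 = 1
s4 (pos 4,5,6,7,12,13,14,15,20,21,22,23,28,29,30,31): 1⊕1⊕1⊕0⊕0⊕1⊕1⊕1⊕1⊕0⊕0⊕1⊕0⊕0⊕0⊕0 = 0
s8 (pos 8,9,10,11,12,13,14,15,24,25,26,27,28,29,30,31): 0⊕0⊕1⊕0⊕0⊕1⊕1⊕1⊕0⊕0⊕0⊕1⊕0⊕0⊕0⊕0 = 1
s16 (pos 16,17,18,19,20,21,22,23,24,25,26,27,28,29,30,31): 1⊕0⊕0⊕0⊕1⊕0⊕0⊕1⊕0⊕0⊕0⊕1⊕0⊕0⊕0⊕0 = 0
Syndrome s16…s1 = 01010 → error at position 10.
Flip position 10: 0011110001001111000100100010000 → 0011110000001111000100100010000
Read data bits from positions 3,5,6,7,9,10,11,12,13,14,15,17,18,19,20,21,22,23,24,25,26,27,28,29,30,31: 11100000111000100100010000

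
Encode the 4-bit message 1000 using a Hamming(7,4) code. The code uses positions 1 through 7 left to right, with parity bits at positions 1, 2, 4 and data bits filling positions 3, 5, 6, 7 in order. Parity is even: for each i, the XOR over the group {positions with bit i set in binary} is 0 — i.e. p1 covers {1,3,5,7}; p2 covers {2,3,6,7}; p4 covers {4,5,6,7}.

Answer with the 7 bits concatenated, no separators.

Place data at non-parity positions: p1 p2 1 p4 0 0 0
p1 (pos 1,3,5,7): XOR of data positions = 1⊕0⊕0 = 1
p2 (pos 2,3,6,7): XOR of data positions = 1⊕0⊕0 = 1
p4 (pos 4,5,6,7): XOR of data positions = 0⊕0⊕0 = 0
Codeword: 1110000

1110000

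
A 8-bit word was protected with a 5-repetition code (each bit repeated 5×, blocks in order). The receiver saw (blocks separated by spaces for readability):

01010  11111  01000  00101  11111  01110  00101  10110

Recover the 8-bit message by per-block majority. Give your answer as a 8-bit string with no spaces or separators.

Block 1 (01010): 2 ones → 0
Block 2 (11111): 5 ones → 1
Block 3 (01000): 1 one → 0
Block 4 (00101): 2 ones → 0
Block 5 (11111): 5 ones → 1
Block 6 (01110): 3 ones → 1
Block 7 (00101): 2 ones → 0
Block 8 (10110): 3 ones → 1

01001101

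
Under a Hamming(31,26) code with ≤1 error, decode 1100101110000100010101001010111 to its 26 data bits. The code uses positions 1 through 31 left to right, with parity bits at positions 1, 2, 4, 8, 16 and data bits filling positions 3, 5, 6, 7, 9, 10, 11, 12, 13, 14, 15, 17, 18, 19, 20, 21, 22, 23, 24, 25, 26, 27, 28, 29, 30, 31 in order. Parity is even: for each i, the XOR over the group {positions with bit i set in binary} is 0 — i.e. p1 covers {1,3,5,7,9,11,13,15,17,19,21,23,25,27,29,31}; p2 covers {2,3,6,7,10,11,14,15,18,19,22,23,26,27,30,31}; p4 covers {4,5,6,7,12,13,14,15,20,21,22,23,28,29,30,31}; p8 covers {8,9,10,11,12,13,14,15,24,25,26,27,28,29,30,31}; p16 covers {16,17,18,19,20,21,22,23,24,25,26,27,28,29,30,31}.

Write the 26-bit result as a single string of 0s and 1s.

01011000010010101001010111

s1 (pos 1,3,5,7,9,11,13,15,17,19,21,23,25,27,29,31): 1⊕0⊕1⊕1⊕1⊕0⊕0⊕0⊕0⊕0⊕0⊕0⊕1⊕1⊕1⊕1 = 0
s2 (pos 2,3,6,7,10,11,14,15,18,19,22,23,26,27,30,31): 1⊕0⊕0⊕1⊕0⊕0⊕1⊕0⊕1⊕0⊕1⊕0⊕0⊕1⊕1⊕1 = 0
s4 (pos 4,5,6,7,12,13,14,15,20,21,22,23,28,29,30,31): 0⊕1⊕0⊕1⊕0⊕0⊕1⊕0⊕1⊕0⊕1⊕0⊕0⊕1⊕1⊕1 = 0
s8 (pos 8,9,10,11,12,13,14,15,24,25,26,27,28,29,30,31): 1⊕1⊕0⊕0⊕0⊕0⊕1⊕0⊕0⊕1⊕0⊕1⊕0⊕1⊕1⊕1 = 0
s16 (pos 16,17,18,19,20,21,22,23,24,25,26,27,28,29,30,31): 0⊕0⊕1⊕0⊕1⊕0⊕1⊕0⊕0⊕1⊕0⊕1⊕0⊕1⊕1⊕1 = 0
Syndrome s16…s1 = 00000 → no error.
Read data bits from positions 3,5,6,7,9,10,11,12,13,14,15,17,18,19,20,21,22,23,24,25,26,27,28,29,30,31: 01011000010010101001010111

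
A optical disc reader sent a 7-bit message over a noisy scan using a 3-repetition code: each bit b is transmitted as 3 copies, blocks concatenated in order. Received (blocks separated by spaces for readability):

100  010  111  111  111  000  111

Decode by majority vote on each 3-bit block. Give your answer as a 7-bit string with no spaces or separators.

Block 1 (100): 1 one → 0
Block 2 (010): 1 one → 0
Block 3 (111): 3 ones → 1
Block 4 (111): 3 ones → 1
Block 5 (111): 3 ones → 1
Block 6 (000): 0 ones → 0
Block 7 (111): 3 ones → 1

0011101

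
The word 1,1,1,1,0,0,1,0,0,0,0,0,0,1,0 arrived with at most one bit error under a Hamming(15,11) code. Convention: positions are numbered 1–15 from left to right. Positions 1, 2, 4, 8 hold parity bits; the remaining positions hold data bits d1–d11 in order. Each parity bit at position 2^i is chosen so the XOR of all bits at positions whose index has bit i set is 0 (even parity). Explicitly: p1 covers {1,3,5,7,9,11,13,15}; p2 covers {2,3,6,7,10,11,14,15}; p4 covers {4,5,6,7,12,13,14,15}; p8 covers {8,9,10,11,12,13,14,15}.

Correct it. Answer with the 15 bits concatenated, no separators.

111100100000110

s1 (pos 1,3,5,7,9,11,13,15): 1⊕1⊕0⊕1⊕0⊕0⊕0⊕0 = 1
s2 (pos 2,3,6,7,10,11,14,15): 1⊕1⊕0⊕1⊕0⊕0⊕1⊕0 = 0
s4 (pos 4,5,6,7,12,13,14,15): 1⊕0⊕0⊕1⊕0⊕0⊕1⊕0 = 1
s8 (pos 8,9,10,11,12,13,14,15): 0⊕0⊕0⊕0⊕0⊕0⊕1⊕0 = 1
Syndrome s8…s1 = 1101 → error at position 13.
Flip position 13: 111100100000010 → 111100100000110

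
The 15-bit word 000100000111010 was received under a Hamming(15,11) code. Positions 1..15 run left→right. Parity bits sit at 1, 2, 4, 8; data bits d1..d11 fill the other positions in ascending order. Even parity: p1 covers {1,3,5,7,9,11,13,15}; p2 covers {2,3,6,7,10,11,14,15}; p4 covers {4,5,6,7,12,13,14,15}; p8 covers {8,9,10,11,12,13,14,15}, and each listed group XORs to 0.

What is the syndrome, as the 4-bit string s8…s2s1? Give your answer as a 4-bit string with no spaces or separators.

0111

s1 (pos 1,3,5,7,9,11,13,15): 0⊕0⊕0⊕0⊕0⊕1⊕0⊕0 = 1
s2 (pos 2,3,6,7,10,11,14,15): 0⊕0⊕0⊕0⊕1⊕1⊕1⊕0 = 1
s4 (pos 4,5,6,7,12,13,14,15): 1⊕0⊕0⊕0⊕1⊕0⊕1⊕0 = 1
s8 (pos 8,9,10,11,12,13,14,15): 0⊕0⊕1⊕1⊕1⊕0⊕1⊕0 = 0
Syndrome s8…s1 = 0111 → error at position 7.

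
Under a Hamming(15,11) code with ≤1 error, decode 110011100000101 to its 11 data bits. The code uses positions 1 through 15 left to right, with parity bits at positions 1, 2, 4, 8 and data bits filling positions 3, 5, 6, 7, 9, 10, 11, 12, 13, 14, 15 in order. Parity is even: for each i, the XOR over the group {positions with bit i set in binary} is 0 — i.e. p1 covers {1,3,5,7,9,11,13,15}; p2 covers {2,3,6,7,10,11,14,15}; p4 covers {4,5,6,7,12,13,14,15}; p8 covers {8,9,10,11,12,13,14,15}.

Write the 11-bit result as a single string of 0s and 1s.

00110000101

s1 (pos 1,3,5,7,9,11,13,15): 1⊕0⊕1⊕1⊕0⊕0⊕1⊕1 = 1
s2 (pos 2,3,6,7,10,11,14,15): 1⊕0⊕1⊕1⊕0⊕0⊕0⊕1 = 0
s4 (pos 4,5,6,7,12,13,14,15): 0⊕1⊕1⊕1⊕0⊕1⊕0⊕1 = 1
s8 (pos 8,9,10,11,12,13,14,15): 0⊕0⊕0⊕0⊕0⊕1⊕0⊕1 = 0
Syndrome s8…s1 = 0101 → error at position 5.
Flip position 5: 110011100000101 → 110001100000101
Read data bits from positions 3,5,6,7,9,10,11,12,13,14,15: 00110000101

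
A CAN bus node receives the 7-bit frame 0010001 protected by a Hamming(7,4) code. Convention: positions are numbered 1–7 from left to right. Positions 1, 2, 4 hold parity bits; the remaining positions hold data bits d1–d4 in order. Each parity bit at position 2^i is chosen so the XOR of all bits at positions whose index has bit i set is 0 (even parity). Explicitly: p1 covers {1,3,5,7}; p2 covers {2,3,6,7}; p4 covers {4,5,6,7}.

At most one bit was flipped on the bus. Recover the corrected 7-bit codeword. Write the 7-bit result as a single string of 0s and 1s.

s1 (pos 1,3,5,7): 0⊕1⊕0⊕1 = 0
s2 (pos 2,3,6,7): 0⊕1⊕0⊕1 = 0
s4 (pos 4,5,6,7): 0⊕0⊕0⊕1 = 1
Syndrome s4…s1 = 100 → error at position 4.
Flip position 4: 0010001 → 0011001

0011001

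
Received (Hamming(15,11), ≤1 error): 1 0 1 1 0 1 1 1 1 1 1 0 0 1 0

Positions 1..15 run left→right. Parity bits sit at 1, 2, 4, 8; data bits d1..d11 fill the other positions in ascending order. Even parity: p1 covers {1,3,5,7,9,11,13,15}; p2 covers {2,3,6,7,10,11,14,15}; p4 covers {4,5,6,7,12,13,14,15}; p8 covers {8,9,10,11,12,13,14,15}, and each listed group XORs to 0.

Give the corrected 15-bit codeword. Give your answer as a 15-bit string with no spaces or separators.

101101110110010

s1 (pos 1,3,5,7,9,11,13,15): 1⊕1⊕0⊕1⊕1⊕1⊕0⊕0 = 1
s2 (pos 2,3,6,7,10,11,14,15): 0⊕1⊕1⊕1⊕1⊕1⊕1⊕0 = 0
s4 (pos 4,5,6,7,12,13,14,15): 1⊕0⊕1⊕1⊕0⊕0⊕1⊕0 = 0
s8 (pos 8,9,10,11,12,13,14,15): 1⊕1⊕1⊕1⊕0⊕0⊕1⊕0 = 1
Syndrome s8…s1 = 1001 → error at position 9.
Flip position 9: 101101111110010 → 101101110110010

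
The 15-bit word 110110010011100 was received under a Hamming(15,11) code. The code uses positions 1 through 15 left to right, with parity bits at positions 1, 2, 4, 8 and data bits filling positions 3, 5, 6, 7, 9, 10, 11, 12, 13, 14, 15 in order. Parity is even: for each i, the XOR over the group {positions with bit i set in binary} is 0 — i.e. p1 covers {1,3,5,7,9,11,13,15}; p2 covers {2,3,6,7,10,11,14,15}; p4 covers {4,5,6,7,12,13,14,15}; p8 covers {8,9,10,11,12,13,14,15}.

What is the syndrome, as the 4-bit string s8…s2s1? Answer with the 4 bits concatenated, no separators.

s1 (pos 1,3,5,7,9,11,13,15): 1⊕0⊕1⊕0⊕0⊕1⊕1⊕0 = 0
s2 (pos 2,3,6,7,10,11,14,15): 1⊕0⊕0⊕0⊕0⊕1⊕0⊕0 = 0
s4 (pos 4,5,6,7,12,13,14,15): 1⊕1⊕0⊕0⊕1⊕1⊕0⊕0 = 0
s8 (pos 8,9,10,11,12,13,14,15): 1⊕0⊕0⊕1⊕1⊕1⊕0⊕0 = 0
Syndrome s8…s1 = 0000 → no error.

0000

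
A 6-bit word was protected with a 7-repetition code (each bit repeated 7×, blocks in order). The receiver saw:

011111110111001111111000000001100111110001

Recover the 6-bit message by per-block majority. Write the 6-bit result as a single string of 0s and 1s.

111011

Block 1 (0111111): 6 ones → 1
Block 2 (1011100): 4 ones → 1
Block 3 (1111111): 7 ones → 1
Block 4 (0000000): 0 ones → 0
Block 5 (0110011): 4 ones → 1
Block 6 (1110001): 4 ones → 1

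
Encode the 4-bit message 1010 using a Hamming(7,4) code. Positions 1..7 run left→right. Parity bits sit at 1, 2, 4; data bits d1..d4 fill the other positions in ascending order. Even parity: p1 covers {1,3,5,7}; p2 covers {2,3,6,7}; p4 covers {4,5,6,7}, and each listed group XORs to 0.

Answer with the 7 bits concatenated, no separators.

Place data at non-parity positions: p1 p2 1 p4 0 1 0
p1 (pos 1,3,5,7): XOR of data positions = 1⊕0⊕0 = 1
p2 (pos 2,3,6,7): XOR of data positions = 1⊕1⊕0 = 0
p4 (pos 4,5,6,7): XOR of data positions = 0⊕1⊕0 = 1
Codeword: 1011010

1011010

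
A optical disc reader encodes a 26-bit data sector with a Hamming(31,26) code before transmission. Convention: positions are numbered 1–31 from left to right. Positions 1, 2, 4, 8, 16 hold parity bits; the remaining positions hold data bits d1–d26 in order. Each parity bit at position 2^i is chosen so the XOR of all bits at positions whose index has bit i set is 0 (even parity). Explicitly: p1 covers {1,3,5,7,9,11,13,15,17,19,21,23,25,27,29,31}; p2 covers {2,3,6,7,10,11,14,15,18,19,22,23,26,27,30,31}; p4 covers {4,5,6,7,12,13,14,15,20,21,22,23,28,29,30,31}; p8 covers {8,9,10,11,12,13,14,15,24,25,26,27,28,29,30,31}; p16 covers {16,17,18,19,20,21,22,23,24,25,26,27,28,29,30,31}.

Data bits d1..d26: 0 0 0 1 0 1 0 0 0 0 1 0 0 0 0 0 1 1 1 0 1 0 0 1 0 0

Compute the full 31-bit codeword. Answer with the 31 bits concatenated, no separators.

Place data at non-parity positions: p1 p2 0 p4 0 0 1 p8 0 1 0 0 0 0 1 p16 0 0 0 0 0 1 1 1 0 1 0 0 1 0 0
p1 (pos 1,3,5,7,9,11,13,15,17,19,21,23,25,27,29,31): XOR of data positions = 0⊕0⊕1⊕0⊕0⊕0⊕1⊕0⊕0⊕0⊕1⊕0⊕0⊕1⊕0 = 0
p2 (pos 2,3,6,7,10,11,14,15,18,19,22,23,26,27,30,31): XOR of data positions = 0⊕0⊕1⊕1⊕0⊕0⊕1⊕0⊕0⊕1⊕1⊕1⊕0⊕0⊕0 = 0
p4 (pos 4,5,6,7,12,13,14,15,20,21,22,23,28,29,30,31): XOR of data positions = 0⊕0⊕1⊕0⊕0⊕0⊕1⊕0⊕0⊕1⊕1⊕0⊕1⊕0⊕0 = 1
p8 (pos 8,9,10,11,12,13,14,15,24,25,26,27,28,29,30,31): XOR of data positions = 0⊕1⊕0⊕0⊕0⊕0⊕1⊕1⊕0⊕1⊕0⊕0⊕1⊕0⊕0 = 1
p16 (pos 16,17,18,19,20,21,22,23,24,25,26,27,28,29,30,31): XOR of data positions = 0⊕0⊕0⊕0⊕0⊕1⊕1⊕1⊕0⊕1⊕0⊕0⊕1⊕0⊕0 = 1
Codeword: 0001001101000011000001110100100

0001001101000011000001110100100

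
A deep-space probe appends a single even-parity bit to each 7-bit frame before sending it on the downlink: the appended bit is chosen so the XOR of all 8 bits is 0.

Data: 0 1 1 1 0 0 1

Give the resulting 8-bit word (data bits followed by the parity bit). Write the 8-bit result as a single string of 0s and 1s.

XOR of the 7 data bits: 0⊕1⊕1⊕1⊕0⊕0⊕1 = 0
Parity bit = 0 (so all 8 bits XOR to 0).

01110010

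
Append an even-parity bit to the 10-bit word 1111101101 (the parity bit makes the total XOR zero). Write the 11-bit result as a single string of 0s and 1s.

XOR of the 10 data bits: 1⊕1⊕1⊕1⊕1⊕0⊕1⊕1⊕0⊕1 = 0
Parity bit = 0 (so all 11 bits XOR to 0).

11111011010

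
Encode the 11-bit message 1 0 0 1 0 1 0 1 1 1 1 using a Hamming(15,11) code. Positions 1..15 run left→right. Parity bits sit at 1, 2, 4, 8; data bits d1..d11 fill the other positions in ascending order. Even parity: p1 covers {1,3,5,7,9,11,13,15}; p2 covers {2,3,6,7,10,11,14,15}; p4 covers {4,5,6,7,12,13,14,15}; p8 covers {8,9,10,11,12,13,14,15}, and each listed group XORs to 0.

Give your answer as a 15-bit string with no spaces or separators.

Place data at non-parity positions: p1 p2 1 p4 0 0 1 p8 0 1 0 1 1 1 1
p1 (pos 1,3,5,7,9,11,13,15): XOR of data positions = 1⊕0⊕1⊕0⊕0⊕1⊕1 = 0
p2 (pos 2,3,6,7,10,11,14,15): XOR of data positions = 1⊕0⊕1⊕1⊕0⊕1⊕1 = 1
p4 (pos 4,5,6,7,12,13,14,15): XOR of data positions = 0⊕0⊕1⊕1⊕1⊕1⊕1 = 1
p8 (pos 8,9,10,11,12,13,14,15): XOR of data positions = 0⊕1⊕0⊕1⊕1⊕1⊕1 = 1
Codeword: 011100110101111

011100110101111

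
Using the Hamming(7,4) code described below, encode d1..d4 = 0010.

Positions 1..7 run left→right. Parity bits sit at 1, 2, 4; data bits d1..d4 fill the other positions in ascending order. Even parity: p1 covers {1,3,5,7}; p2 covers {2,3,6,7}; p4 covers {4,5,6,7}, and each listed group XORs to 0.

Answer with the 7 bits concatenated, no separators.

Place data at non-parity positions: p1 p2 0 p4 0 1 0
p1 (pos 1,3,5,7): XOR of data positions = 0⊕0⊕0 = 0
p2 (pos 2,3,6,7): XOR of data positions = 0⊕1⊕0 = 1
p4 (pos 4,5,6,7): XOR of data positions = 0⊕1⊕0 = 1
Codeword: 0101010

0101010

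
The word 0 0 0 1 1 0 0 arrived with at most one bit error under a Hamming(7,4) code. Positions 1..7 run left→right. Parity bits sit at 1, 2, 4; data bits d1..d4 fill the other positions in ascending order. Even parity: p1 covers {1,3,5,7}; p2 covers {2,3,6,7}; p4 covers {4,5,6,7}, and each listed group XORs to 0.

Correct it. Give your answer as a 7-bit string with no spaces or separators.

1001100

s1 (pos 1,3,5,7): 0⊕0⊕1⊕0 = 1
s2 (pos 2,3,6,7): 0⊕0⊕0⊕0 = 0
s4 (pos 4,5,6,7): 1⊕1⊕0⊕0 = 0
Syndrome s4…s1 = 001 → error at position 1.
Flip position 1: 0001100 → 1001100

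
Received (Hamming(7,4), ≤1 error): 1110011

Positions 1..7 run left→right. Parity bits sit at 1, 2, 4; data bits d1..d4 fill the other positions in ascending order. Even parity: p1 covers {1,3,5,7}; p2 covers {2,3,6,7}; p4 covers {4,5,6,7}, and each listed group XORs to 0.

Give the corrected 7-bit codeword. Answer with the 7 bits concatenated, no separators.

s1 (pos 1,3,5,7): 1⊕1⊕0⊕1 = 1
s2 (pos 2,3,6,7): 1⊕1⊕1⊕1 = 0
s4 (pos 4,5,6,7): 0⊕0⊕1⊕1 = 0
Syndrome s4…s1 = 001 → error at position 1.
Flip position 1: 1110011 → 0110011

0110011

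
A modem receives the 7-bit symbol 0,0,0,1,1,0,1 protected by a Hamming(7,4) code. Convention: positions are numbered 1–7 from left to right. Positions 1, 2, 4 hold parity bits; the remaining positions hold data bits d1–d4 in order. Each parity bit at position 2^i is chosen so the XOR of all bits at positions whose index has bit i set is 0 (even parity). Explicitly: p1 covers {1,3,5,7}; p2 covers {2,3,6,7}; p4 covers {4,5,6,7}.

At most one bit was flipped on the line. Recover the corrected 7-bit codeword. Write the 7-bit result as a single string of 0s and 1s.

0001111

s1 (pos 1,3,5,7): 0⊕0⊕1⊕1 = 0
s2 (pos 2,3,6,7): 0⊕0⊕0⊕1 = 1
s4 (pos 4,5,6,7): 1⊕1⊕0⊕1 = 1
Syndrome s4…s1 = 110 → error at position 6.
Flip position 6: 0001101 → 0001111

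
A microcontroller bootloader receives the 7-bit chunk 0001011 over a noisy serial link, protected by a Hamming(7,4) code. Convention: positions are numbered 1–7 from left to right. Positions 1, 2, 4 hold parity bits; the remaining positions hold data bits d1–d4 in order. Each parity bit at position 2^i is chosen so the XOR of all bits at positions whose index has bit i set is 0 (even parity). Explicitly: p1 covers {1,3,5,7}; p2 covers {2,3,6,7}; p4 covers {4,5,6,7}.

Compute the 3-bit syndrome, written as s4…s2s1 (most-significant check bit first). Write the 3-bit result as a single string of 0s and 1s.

101

s1 (pos 1,3,5,7): 0⊕0⊕0⊕1 = 1
s2 (pos 2,3,6,7): 0⊕0⊕1⊕1 = 0
s4 (pos 4,5,6,7): 1⊕0⊕1⊕1 = 1
Syndrome s4…s1 = 101 → error at position 5.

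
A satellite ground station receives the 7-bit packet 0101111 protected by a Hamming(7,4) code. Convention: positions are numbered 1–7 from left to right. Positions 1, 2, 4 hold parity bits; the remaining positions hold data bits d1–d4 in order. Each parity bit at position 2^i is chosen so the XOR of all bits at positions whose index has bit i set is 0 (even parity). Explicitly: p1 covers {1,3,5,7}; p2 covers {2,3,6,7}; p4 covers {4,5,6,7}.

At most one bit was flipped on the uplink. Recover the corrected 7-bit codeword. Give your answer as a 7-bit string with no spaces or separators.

s1 (pos 1,3,5,7): 0⊕0⊕1⊕1 = 0
s2 (pos 2,3,6,7): 1⊕0⊕1⊕1 = 1
s4 (pos 4,5,6,7): 1⊕1⊕1⊕1 = 0
Syndrome s4…s1 = 010 → error at position 2.
Flip position 2: 0101111 → 0001111

0001111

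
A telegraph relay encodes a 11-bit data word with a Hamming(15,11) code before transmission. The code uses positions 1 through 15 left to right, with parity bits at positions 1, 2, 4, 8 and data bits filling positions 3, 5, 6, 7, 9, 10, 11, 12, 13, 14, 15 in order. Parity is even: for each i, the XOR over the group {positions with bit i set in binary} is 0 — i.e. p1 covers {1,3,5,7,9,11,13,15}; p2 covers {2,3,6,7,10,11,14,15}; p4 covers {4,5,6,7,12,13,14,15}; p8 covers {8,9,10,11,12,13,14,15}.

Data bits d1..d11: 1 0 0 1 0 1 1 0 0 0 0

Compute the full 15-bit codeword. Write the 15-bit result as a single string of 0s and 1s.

101100100110000

Place data at non-parity positions: p1 p2 1 p4 0 0 1 p8 0 1 1 0 0 0 0
p1 (pos 1,3,5,7,9,11,13,15): XOR of data positions = 1⊕0⊕1⊕0⊕1⊕0⊕0 = 1
p2 (pos 2,3,6,7,10,11,14,15): XOR of data positions = 1⊕0⊕1⊕1⊕1⊕0⊕0 = 0
p4 (pos 4,5,6,7,12,13,14,15): XOR of data positions = 0⊕0⊕1⊕0⊕0⊕0⊕0 = 1
p8 (pos 8,9,10,11,12,13,14,15): XOR of data positions = 0⊕1⊕1⊕0⊕0⊕0⊕0 = 0
Codeword: 101100100110000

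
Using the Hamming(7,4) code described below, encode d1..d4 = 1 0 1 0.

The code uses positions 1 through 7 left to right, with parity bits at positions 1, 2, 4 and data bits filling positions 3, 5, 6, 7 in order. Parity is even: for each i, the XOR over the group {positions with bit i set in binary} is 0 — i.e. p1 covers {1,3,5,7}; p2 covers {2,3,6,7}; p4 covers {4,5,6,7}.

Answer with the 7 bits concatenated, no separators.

1011010

Place data at non-parity positions: p1 p2 1 p4 0 1 0
p1 (pos 1,3,5,7): XOR of data positions = 1⊕0⊕0 = 1
p2 (pos 2,3,6,7): XOR of data positions = 1⊕1⊕0 = 0
p4 (pos 4,5,6,7): XOR of data positions = 0⊕1⊕0 = 1
Codeword: 1011010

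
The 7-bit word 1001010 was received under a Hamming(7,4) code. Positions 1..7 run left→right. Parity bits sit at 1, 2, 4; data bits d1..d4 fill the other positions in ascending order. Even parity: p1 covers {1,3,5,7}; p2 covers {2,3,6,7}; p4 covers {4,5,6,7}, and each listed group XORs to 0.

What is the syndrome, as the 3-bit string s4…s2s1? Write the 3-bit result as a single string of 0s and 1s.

011

s1 (pos 1,3,5,7): 1⊕0⊕0⊕0 = 1
s2 (pos 2,3,6,7): 0⊕0⊕1⊕0 = 1
s4 (pos 4,5,6,7): 1⊕0⊕1⊕0 = 0
Syndrome s4…s1 = 011 → error at position 3.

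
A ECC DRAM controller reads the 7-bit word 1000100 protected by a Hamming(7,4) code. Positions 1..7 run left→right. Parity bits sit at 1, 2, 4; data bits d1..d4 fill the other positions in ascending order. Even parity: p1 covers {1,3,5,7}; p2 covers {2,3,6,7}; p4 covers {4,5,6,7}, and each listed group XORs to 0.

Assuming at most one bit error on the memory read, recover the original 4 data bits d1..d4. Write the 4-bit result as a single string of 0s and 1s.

0100

s1 (pos 1,3,5,7): 1⊕0⊕1⊕0 = 0
s2 (pos 2,3,6,7): 0⊕0⊕0⊕0 = 0
s4 (pos 4,5,6,7): 0⊕1⊕0⊕0 = 1
Syndrome s4…s1 = 100 → error at position 4.
Flip position 4: 1000100 → 1001100
Read data bits from positions 3,5,6,7: 0100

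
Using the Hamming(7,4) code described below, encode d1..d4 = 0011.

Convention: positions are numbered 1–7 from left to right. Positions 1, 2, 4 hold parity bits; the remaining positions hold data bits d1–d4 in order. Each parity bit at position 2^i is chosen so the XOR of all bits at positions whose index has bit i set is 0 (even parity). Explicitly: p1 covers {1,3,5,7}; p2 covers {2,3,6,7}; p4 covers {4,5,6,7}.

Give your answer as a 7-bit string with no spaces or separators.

1000011

Place data at non-parity positions: p1 p2 0 p4 0 1 1
p1 (pos 1,3,5,7): XOR of data positions = 0⊕0⊕1 = 1
p2 (pos 2,3,6,7): XOR of data positions = 0⊕1⊕1 = 0
p4 (pos 4,5,6,7): XOR of data positions = 0⊕1⊕1 = 0
Codeword: 1000011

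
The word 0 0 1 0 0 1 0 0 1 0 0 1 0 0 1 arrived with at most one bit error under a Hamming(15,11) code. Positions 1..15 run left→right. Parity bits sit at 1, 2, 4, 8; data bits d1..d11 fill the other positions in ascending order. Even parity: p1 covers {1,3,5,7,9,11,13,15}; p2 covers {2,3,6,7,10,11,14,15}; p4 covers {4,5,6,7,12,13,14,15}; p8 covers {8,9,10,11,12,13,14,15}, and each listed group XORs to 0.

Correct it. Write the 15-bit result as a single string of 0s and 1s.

s1 (pos 1,3,5,7,9,11,13,15): 0⊕1⊕0⊕0⊕1⊕0⊕0⊕1 = 1
s2 (pos 2,3,6,7,10,11,14,15): 0⊕1⊕1⊕0⊕0⊕0⊕0⊕1 = 1
s4 (pos 4,5,6,7,12,13,14,15): 0⊕0⊕1⊕0⊕1⊕0⊕0⊕1 = 1
s8 (pos 8,9,10,11,12,13,14,15): 0⊕1⊕0⊕0⊕1⊕0⊕0⊕1 = 1
Syndrome s8…s1 = 1111 → error at position 15.
Flip position 15: 001001001001001 → 001001001001000

001001001001000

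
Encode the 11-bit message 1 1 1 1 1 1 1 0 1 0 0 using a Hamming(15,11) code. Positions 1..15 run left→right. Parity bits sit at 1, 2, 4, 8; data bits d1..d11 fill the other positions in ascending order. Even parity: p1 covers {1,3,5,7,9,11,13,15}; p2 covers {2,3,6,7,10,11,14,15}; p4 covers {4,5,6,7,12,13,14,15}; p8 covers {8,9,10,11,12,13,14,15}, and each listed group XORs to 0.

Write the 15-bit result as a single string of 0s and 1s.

Place data at non-parity positions: p1 p2 1 p4 1 1 1 p8 1 1 1 0 1 0 0
p1 (pos 1,3,5,7,9,11,13,15): XOR of data positions = 1⊕1⊕1⊕1⊕1⊕1⊕0 = 0
p2 (pos 2,3,6,7,10,11,14,15): XOR of data positions = 1⊕1⊕1⊕1⊕1⊕0⊕0 = 1
p4 (pos 4,5,6,7,12,13,14,15): XOR of data positions = 1⊕1⊕1⊕0⊕1⊕0⊕0 = 0
p8 (pos 8,9,10,11,12,13,14,15): XOR of data positions = 1⊕1⊕1⊕0⊕1⊕0⊕0 = 0
Codeword: 011011101110100

011011101110100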